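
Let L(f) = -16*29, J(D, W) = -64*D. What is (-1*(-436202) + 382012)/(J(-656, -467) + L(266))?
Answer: 136369/6920 ≈ 19.707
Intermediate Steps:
L(f) = -464
(-1*(-436202) + 382012)/(J(-656, -467) + L(266)) = (-1*(-436202) + 382012)/(-64*(-656) - 464) = (436202 + 382012)/(41984 - 464) = 818214/41520 = 818214*(1/41520) = 136369/6920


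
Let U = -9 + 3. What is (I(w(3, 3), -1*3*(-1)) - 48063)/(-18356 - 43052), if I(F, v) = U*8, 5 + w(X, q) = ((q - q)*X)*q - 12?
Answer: 48111/61408 ≈ 0.78346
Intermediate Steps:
U = -6
w(X, q) = -17 (w(X, q) = -5 + (((q - q)*X)*q - 12) = -5 + ((0*X)*q - 12) = -5 + (0*q - 12) = -5 + (0 - 12) = -5 - 12 = -17)
I(F, v) = -48 (I(F, v) = -6*8 = -48)
(I(w(3, 3), -1*3*(-1)) - 48063)/(-18356 - 43052) = (-48 - 48063)/(-18356 - 43052) = -48111/(-61408) = -48111*(-1/61408) = 48111/61408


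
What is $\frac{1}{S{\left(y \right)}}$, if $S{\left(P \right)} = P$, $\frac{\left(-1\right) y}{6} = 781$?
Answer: $- \frac{1}{4686} \approx -0.0002134$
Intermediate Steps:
$y = -4686$ ($y = \left(-6\right) 781 = -4686$)
$\frac{1}{S{\left(y \right)}} = \frac{1}{-4686} = - \frac{1}{4686}$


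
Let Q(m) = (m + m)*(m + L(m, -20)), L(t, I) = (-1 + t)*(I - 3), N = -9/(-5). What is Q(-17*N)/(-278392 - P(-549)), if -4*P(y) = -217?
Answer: 4260744/27844625 ≈ 0.15302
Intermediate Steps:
P(y) = 217/4 (P(y) = -¼*(-217) = 217/4)
N = 9/5 (N = -9*(-⅕) = 9/5 ≈ 1.8000)
L(t, I) = (-1 + t)*(-3 + I)
Q(m) = 2*m*(23 - 22*m) (Q(m) = (m + m)*(m + (3 - 1*(-20) - 3*m - 20*m)) = (2*m)*(m + (3 + 20 - 3*m - 20*m)) = (2*m)*(m + (23 - 23*m)) = (2*m)*(23 - 22*m) = 2*m*(23 - 22*m))
Q(-17*N)/(-278392 - P(-549)) = (2*(-17*9/5)*(23 - (-374)*9/5))/(-278392 - 1*217/4) = (2*(-153/5)*(23 - 22*(-153/5)))/(-278392 - 217/4) = (2*(-153/5)*(23 + 3366/5))/(-1113785/4) = (2*(-153/5)*(3481/5))*(-4/1113785) = -1065186/25*(-4/1113785) = 4260744/27844625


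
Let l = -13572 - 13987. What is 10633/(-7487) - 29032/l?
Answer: -75672263/206334233 ≈ -0.36675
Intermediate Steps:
l = -27559
10633/(-7487) - 29032/l = 10633/(-7487) - 29032/(-27559) = 10633*(-1/7487) - 29032*(-1/27559) = -10633/7487 + 29032/27559 = -75672263/206334233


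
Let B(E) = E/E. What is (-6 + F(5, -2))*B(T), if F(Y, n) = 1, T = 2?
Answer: -5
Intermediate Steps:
B(E) = 1
(-6 + F(5, -2))*B(T) = (-6 + 1)*1 = -5*1 = -5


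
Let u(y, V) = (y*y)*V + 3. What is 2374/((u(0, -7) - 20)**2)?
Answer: 2374/289 ≈ 8.2145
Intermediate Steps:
u(y, V) = 3 + V*y**2 (u(y, V) = y**2*V + 3 = V*y**2 + 3 = 3 + V*y**2)
2374/((u(0, -7) - 20)**2) = 2374/(((3 - 7*0**2) - 20)**2) = 2374/(((3 - 7*0) - 20)**2) = 2374/(((3 + 0) - 20)**2) = 2374/((3 - 20)**2) = 2374/((-17)**2) = 2374/289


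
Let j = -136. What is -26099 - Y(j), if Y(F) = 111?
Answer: -26210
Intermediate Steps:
-26099 - Y(j) = -26099 - 1*111 = -26099 - 111 = -26210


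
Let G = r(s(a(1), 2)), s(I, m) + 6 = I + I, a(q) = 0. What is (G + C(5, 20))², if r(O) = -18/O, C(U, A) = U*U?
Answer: 784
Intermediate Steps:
C(U, A) = U²
s(I, m) = -6 + 2*I (s(I, m) = -6 + (I + I) = -6 + 2*I)
G = 3 (G = -18/(-6 + 2*0) = -18/(-6 + 0) = -18/(-6) = -18*(-⅙) = 3)
(G + C(5, 20))² = (3 + 5²)² = (3 + 25)² = 28² = 784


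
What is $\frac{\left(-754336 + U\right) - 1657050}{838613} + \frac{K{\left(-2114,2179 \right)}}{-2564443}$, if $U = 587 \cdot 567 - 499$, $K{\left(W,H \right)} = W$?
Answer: $- \frac{761406825418}{307225033937} \approx -2.4783$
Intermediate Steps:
$U = 332330$ ($U = 332829 - 499 = 332330$)
$\frac{\left(-754336 + U\right) - 1657050}{838613} + \frac{K{\left(-2114,2179 \right)}}{-2564443} = \frac{\left(-754336 + 332330\right) - 1657050}{838613} - \frac{2114}{-2564443} = \left(-422006 - 1657050\right) \frac{1}{838613} - - \frac{302}{366349} = \left(-2079056\right) \frac{1}{838613} + \frac{302}{366349} = - \frac{2079056}{838613} + \frac{302}{366349} = - \frac{761406825418}{307225033937}$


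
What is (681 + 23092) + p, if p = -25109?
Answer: -1336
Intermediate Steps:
(681 + 23092) + p = (681 + 23092) - 25109 = 23773 - 25109 = -1336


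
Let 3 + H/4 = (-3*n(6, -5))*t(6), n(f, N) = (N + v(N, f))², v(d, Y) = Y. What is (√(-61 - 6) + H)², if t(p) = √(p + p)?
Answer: (12 + 24*√3 - I*√67)² ≈ 2802.7 - 876.97*I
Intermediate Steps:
t(p) = √2*√p (t(p) = √(2*p) = √2*√p)
n(f, N) = (N + f)²
H = -12 - 24*√3 (H = -12 + 4*((-3*(-5 + 6)²)*(√2*√6)) = -12 + 4*((-3*1²)*(2*√3)) = -12 + 4*((-3*1)*(2*√3)) = -12 + 4*(-6*√3) = -12 - 24*√3 ≈ -53.569)
(√(-61 - 6) + H)² = (√(-61 - 6) + (-12 - 24*√3))² = (√(-67) + (-12 - 24*√3))² = (I*√67 + (-12 - 24*√3))² = (-12 - 24*√3 + I*√67)²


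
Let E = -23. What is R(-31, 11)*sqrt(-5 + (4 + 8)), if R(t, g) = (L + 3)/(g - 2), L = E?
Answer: -20*sqrt(7)/9 ≈ -5.8794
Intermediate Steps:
L = -23
R(t, g) = -20/(-2 + g) (R(t, g) = (-23 + 3)/(g - 2) = -20/(-2 + g))
R(-31, 11)*sqrt(-5 + (4 + 8)) = (-20/(-2 + 11))*sqrt(-5 + (4 + 8)) = (-20/9)*sqrt(-5 + 12) = (-20*1/9)*sqrt(7) = -20*sqrt(7)/9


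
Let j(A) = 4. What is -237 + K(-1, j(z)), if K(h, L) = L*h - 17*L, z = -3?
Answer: -309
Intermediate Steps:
K(h, L) = -17*L + L*h
-237 + K(-1, j(z)) = -237 + 4*(-17 - 1) = -237 + 4*(-18) = -237 - 72 = -309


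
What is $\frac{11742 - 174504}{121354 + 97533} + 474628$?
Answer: $\frac{103889736274}{218887} \approx 4.7463 \cdot 10^{5}$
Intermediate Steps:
$\frac{11742 - 174504}{121354 + 97533} + 474628 = - \frac{162762}{218887} + 474628 = \frac{103889736274}{218887}$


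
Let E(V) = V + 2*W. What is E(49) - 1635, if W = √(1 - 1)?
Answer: -1586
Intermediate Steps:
W = 0 (W = √0 = 0)
E(V) = V (E(V) = V + 2*0 = V + 0 = V)
E(49) - 1635 = 49 - 1635 = -1586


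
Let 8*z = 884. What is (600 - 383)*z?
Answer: 47957/2 ≈ 23979.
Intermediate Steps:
z = 221/2 (z = (⅛)*884 = 221/2 ≈ 110.50)
(600 - 383)*z = (600 - 383)*(221/2) = 217*(221/2) = 47957/2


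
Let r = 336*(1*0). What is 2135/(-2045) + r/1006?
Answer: -427/409 ≈ -1.0440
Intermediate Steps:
r = 0 (r = 336*0 = 0)
2135/(-2045) + r/1006 = 2135/(-2045) + 0/1006 = 2135*(-1/2045) + 0*(1/1006) = -427/409 + 0 = -427/409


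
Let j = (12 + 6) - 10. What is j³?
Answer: 512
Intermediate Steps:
j = 8 (j = 18 - 10 = 8)
j³ = 8³ = 512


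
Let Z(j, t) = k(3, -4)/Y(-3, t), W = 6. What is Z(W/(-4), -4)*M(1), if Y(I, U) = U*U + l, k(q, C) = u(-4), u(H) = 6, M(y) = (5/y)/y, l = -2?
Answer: 15/7 ≈ 2.1429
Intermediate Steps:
M(y) = 5/y**2
k(q, C) = 6
Y(I, U) = -2 + U**2 (Y(I, U) = U*U - 2 = U**2 - 2 = -2 + U**2)
Z(j, t) = 6/(-2 + t**2)
Z(W/(-4), -4)*M(1) = (6/(-2 + (-4)**2))*(5/1**2) = (6/(-2 + 16))*(5*1) = (6/14)*5 = (6*(1/14))*5 = (3/7)*5 = 15/7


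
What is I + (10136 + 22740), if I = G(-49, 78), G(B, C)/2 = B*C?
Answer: 25232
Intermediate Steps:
G(B, C) = 2*B*C (G(B, C) = 2*(B*C) = 2*B*C)
I = -7644 (I = 2*(-49)*78 = -7644)
I + (10136 + 22740) = -7644 + (10136 + 22740) = -7644 + 32876 = 25232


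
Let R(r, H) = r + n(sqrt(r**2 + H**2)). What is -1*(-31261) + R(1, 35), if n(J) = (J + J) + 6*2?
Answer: 31274 + 2*sqrt(1226) ≈ 31344.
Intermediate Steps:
n(J) = 12 + 2*J (n(J) = 2*J + 12 = 12 + 2*J)
R(r, H) = 12 + r + 2*sqrt(H**2 + r**2) (R(r, H) = r + (12 + 2*sqrt(r**2 + H**2)) = r + (12 + 2*sqrt(H**2 + r**2)) = 12 + r + 2*sqrt(H**2 + r**2))
-1*(-31261) + R(1, 35) = -1*(-31261) + (12 + 1 + 2*sqrt(35**2 + 1**2)) = 31261 + (12 + 1 + 2*sqrt(1225 + 1)) = 31261 + (12 + 1 + 2*sqrt(1226)) = 31261 + (13 + 2*sqrt(1226)) = 31274 + 2*sqrt(1226)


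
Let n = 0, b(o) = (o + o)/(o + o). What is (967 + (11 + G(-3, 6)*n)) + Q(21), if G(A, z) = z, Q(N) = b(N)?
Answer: 979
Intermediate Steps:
b(o) = 1 (b(o) = (2*o)/((2*o)) = (2*o)*(1/(2*o)) = 1)
Q(N) = 1
(967 + (11 + G(-3, 6)*n)) + Q(21) = (967 + (11 + 6*0)) + 1 = (967 + (11 + 0)) + 1 = (967 + 11) + 1 = 978 + 1 = 979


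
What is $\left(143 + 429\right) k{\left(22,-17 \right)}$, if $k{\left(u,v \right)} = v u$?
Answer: $-213928$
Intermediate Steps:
$k{\left(u,v \right)} = u v$
$\left(143 + 429\right) k{\left(22,-17 \right)} = \left(143 + 429\right) 22 \left(-17\right) = 572 \left(-374\right) = -213928$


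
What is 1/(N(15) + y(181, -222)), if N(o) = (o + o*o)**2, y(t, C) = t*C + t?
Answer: 1/17599 ≈ 5.6821e-5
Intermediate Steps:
y(t, C) = t + C*t (y(t, C) = C*t + t = t + C*t)
N(o) = (o + o**2)**2
1/(N(15) + y(181, -222)) = 1/(15**2*(1 + 15)**2 + 181*(1 - 222)) = 1/(225*16**2 + 181*(-221)) = 1/(225*256 - 40001) = 1/(57600 - 40001) = 1/17599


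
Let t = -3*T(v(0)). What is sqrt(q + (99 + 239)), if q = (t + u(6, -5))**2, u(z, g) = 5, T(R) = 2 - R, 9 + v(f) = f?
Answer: sqrt(1122) ≈ 33.496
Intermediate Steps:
v(f) = -9 + f
t = -33 (t = -3*(2 - (-9 + 0)) = -3*(2 - 1*(-9)) = -3*(2 + 9) = -3*11 = -33)
q = 784 (q = (-33 + 5)**2 = (-28)**2 = 784)
sqrt(q + (99 + 239)) = sqrt(784 + (99 + 239)) = sqrt(784 + 338) = sqrt(1122)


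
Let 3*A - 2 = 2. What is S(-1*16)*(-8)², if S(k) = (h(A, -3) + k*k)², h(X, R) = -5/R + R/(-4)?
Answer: 38464804/9 ≈ 4.2739e+6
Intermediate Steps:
A = 4/3 (A = ⅔ + (⅓)*2 = ⅔ + ⅔ = 4/3 ≈ 1.3333)
h(X, R) = -5/R - R/4 (h(X, R) = -5/R + R*(-¼) = -5/R - R/4)
S(k) = (29/12 + k²)² (S(k) = ((-5/(-3) - ¼*(-3)) + k*k)² = ((-5*(-⅓) + ¾) + k²)² = ((5/3 + ¾) + k²)² = (29/12 + k²)²)
S(-1*16)*(-8)² = ((29 + 12*(-1*16)²)²/144)*(-8)² = ((29 + 12*(-16)²)²/144)*64 = ((29 + 12*256)²/144)*64 = ((29 + 3072)²/144)*64 = ((1/144)*3101²)*64 = ((1/144)*9616201)*64 = (9616201/144)*64 = 38464804/9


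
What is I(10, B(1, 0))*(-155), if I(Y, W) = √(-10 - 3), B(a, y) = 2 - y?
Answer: -155*I*√13 ≈ -558.86*I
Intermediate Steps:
I(Y, W) = I*√13 (I(Y, W) = √(-13) = I*√13)
I(10, B(1, 0))*(-155) = (I*√13)*(-155) = -155*I*√13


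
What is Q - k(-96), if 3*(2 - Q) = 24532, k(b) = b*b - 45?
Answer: -52039/3 ≈ -17346.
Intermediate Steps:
k(b) = -45 + b**2 (k(b) = b**2 - 45 = -45 + b**2)
Q = -24526/3 (Q = 2 - 1/3*24532 = 2 - 24532/3 = -24526/3 ≈ -8175.3)
Q - k(-96) = -24526/3 - (-45 + (-96)**2) = -24526/3 - (-45 + 9216) = -24526/3 - 1*9171 = -24526/3 - 9171 = -52039/3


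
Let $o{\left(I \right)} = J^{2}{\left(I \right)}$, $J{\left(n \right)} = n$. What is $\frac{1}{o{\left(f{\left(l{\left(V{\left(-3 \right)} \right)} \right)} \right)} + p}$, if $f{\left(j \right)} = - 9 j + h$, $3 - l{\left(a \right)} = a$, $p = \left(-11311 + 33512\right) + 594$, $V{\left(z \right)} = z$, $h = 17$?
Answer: $\frac{1}{24164} \approx 4.1384 \cdot 10^{-5}$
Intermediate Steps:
$p = 22795$ ($p = 22201 + 594 = 22795$)
$l{\left(a \right)} = 3 - a$
$f{\left(j \right)} = 17 - 9 j$ ($f{\left(j \right)} = - 9 j + 17 = 17 - 9 j$)
$o{\left(I \right)} = I^{2}$
$\frac{1}{o{\left(f{\left(l{\left(V{\left(-3 \right)} \right)} \right)} \right)} + p} = \frac{1}{\left(17 - 9 \left(3 - -3\right)\right)^{2} + 22795} = \frac{1}{\left(17 - 9 \left(3 + 3\right)\right)^{2} + 22795} = \frac{1}{\left(17 - 54\right)^{2} + 22795} = \frac{1}{\left(-37\right)^{2} + 22795} = \frac{1}{1369 + 22795} = \frac{1}{24164}$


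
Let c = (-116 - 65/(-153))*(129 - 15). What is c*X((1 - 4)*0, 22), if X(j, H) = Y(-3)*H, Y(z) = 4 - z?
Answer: -103480916/51 ≈ -2.0290e+6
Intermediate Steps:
c = -671954/51 (c = (-116 - 65*(-1/153))*114 = (-116 + 65/153)*114 = -17683/153*114 = -671954/51 ≈ -13176.)
X(j, H) = 7*H (X(j, H) = (4 - 1*(-3))*H = (4 + 3)*H = 7*H)
c*X((1 - 4)*0, 22) = -4703678*22/51 = -671954/51*154 = -103480916/51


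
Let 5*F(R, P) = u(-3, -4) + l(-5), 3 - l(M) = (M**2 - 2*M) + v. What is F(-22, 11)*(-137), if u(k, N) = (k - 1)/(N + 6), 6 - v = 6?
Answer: 4658/5 ≈ 931.60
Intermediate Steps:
v = 0 (v = 6 - 1*6 = 6 - 6 = 0)
u(k, N) = (-1 + k)/(6 + N)
l(M) = 3 - M**2 + 2*M (l(M) = 3 - ((M**2 - 2*M) + 0) = 3 - (M**2 - 2*M) = 3 + (-M**2 + 2*M) = 3 - M**2 + 2*M)
F(R, P) = -34/5 (F(R, P) = ((-1 - 3)/(6 - 4) + (3 - 1*(-5)**2 + 2*(-5)))/5 = (-4/2 + (3 - 1*25 - 10))/5 = ((1/2)*(-4) + (3 - 25 - 10))/5 = (-2 - 32)/5 = (1/5)*(-34) = -34/5)
F(-22, 11)*(-137) = -34/5*(-137) = 4658/5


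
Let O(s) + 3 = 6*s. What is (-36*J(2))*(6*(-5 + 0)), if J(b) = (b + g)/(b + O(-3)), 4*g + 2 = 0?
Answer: -1620/19 ≈ -85.263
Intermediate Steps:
g = -½ (g = -½ + (¼)*0 = -½ + 0 = -½ ≈ -0.50000)
O(s) = -3 + 6*s
J(b) = (-½ + b)/(-21 + b) (J(b) = (b - ½)/(b + (-3 + 6*(-3))) = (-½ + b)/(b + (-3 - 18)) = (-½ + b)/(b - 21) = (-½ + b)/(-21 + b))
(-36*J(2))*(6*(-5 + 0)) = (-36*(-½ + 2)/(-21 + 2))*(6*(-5 + 0)) = (-36*3/((-19)*2))*(6*(-5)) = -(-36)*3/(19*2)*(-30) = -36*(-3/38)*(-30) = (54/19)*(-30) = -1620/19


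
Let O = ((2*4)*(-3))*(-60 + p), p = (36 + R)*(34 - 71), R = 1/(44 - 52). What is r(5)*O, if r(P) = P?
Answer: 166485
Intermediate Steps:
R = -⅛ (R = 1/(-8) = -⅛ ≈ -0.12500)
p = -10619/8 (p = (36 - ⅛)*(34 - 71) = (287/8)*(-37) = -10619/8 ≈ -1327.4)
O = 33297 (O = ((2*4)*(-3))*(-60 - 10619/8) = (8*(-3))*(-11099/8) = -24*(-11099/8) = 33297)
r(5)*O = 5*33297 = 166485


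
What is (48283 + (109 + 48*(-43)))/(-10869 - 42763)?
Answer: -5791/6704 ≈ -0.86381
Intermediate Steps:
(48283 + (109 + 48*(-43)))/(-10869 - 42763) = (48283 + (109 - 2064))/(-53632) = (48283 - 1955)*(-1/53632) = 46328*(-1/53632) = -5791/6704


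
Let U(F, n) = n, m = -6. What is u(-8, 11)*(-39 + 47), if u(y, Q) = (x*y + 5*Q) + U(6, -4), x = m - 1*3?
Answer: 984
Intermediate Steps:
x = -9 (x = -6 - 1*3 = -6 - 3 = -9)
u(y, Q) = -4 - 9*y + 5*Q (u(y, Q) = (-9*y + 5*Q) - 4 = -4 - 9*y + 5*Q)
u(-8, 11)*(-39 + 47) = (-4 - 9*(-8) + 5*11)*(-39 + 47) = (-4 + 72 + 55)*8 = 123*8 = 984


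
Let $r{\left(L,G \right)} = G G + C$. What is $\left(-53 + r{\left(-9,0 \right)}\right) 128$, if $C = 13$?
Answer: $-5120$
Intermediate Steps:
$r{\left(L,G \right)} = 13 + G^{2}$ ($r{\left(L,G \right)} = G G + 13 = G^{2} + 13 = 13 + G^{2}$)
$\left(-53 + r{\left(-9,0 \right)}\right) 128 = \left(-53 + \left(13 + 0^{2}\right)\right) 128 = \left(-53 + \left(13 + 0\right)\right) 128 = \left(-53 + 13\right) 128 = \left(-40\right) 128 = -5120$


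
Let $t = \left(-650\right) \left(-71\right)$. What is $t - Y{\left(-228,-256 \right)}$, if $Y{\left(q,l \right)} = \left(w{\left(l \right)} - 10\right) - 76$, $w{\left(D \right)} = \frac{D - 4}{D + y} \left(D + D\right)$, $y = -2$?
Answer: $\frac{6031004}{129} \approx 46752.0$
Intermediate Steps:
$w{\left(D \right)} = \frac{2 D \left(-4 + D\right)}{-2 + D}$ ($w{\left(D \right)} = \frac{D - 4}{D - 2} \left(D + D\right) = \frac{-4 + D}{-2 + D} 2 D = \frac{2 D \left(-4 + D\right)}{-2 + D}$)
$t = 46150$
$Y{\left(q,l \right)} = -86 + \frac{2 l \left(-4 + l\right)}{-2 + l}$ ($Y{\left(q,l \right)} = \left(\frac{2 l \left(-4 + l\right)}{-2 + l} - 10\right) - 76 = \left(-10 + \frac{2 l \left(-4 + l\right)}{-2 + l}\right) - 76 = -86 + \frac{2 l \left(-4 + l\right)}{-2 + l}$)
$t - Y{\left(-228,-256 \right)} = 46150 - \frac{2 \left(86 + \left(-256\right)^{2} - -12032\right)}{-2 - 256} = 46150 - \frac{2 \left(86 + 65536 + 12032\right)}{-258} = 46150 - 2 \left(- \frac{1}{258}\right) 77654 = 46150 - - \frac{77654}{129} = 46150 + \frac{77654}{129} = \frac{6031004}{129}$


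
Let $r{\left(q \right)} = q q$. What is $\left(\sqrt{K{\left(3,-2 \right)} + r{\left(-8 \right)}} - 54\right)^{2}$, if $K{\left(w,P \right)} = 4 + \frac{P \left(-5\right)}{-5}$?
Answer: $\left(54 - \sqrt{66}\right)^{2} \approx 2104.6$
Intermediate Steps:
$r{\left(q \right)} = q^{2}$
$K{\left(w,P \right)} = 4 + P$ ($K{\left(w,P \right)} = 4 + - 5 P \left(- \frac{1}{5}\right) = 4 + P$)
$\left(\sqrt{K{\left(3,-2 \right)} + r{\left(-8 \right)}} - 54\right)^{2} = \left(\sqrt{\left(4 - 2\right) + \left(-8\right)^{2}} - 54\right)^{2} = \left(\sqrt{2 + 64} - 54\right)^{2} = \left(\sqrt{66} - 54\right)^{2} = \left(-54 + \sqrt{66}\right)^{2}$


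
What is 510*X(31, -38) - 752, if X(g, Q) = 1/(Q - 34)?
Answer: -9109/12 ≈ -759.08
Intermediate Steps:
X(g, Q) = 1/(-34 + Q)
510*X(31, -38) - 752 = 510/(-34 - 38) - 752 = 510/(-72) - 752 = 510*(-1/72) - 752 = -85/12 - 752 = -9109/12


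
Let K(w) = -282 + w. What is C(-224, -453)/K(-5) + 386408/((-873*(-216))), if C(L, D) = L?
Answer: 2734613/966411 ≈ 2.8297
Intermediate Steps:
C(-224, -453)/K(-5) + 386408/((-873*(-216))) = -224/(-282 - 5) + 386408/((-873*(-216))) = -224/(-287) + 386408/188568 = -224*(-1/287) + 386408*(1/188568) = 32/41 + 48301/23571 = 2734613/966411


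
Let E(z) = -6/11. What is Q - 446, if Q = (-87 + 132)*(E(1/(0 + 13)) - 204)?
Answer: -106156/11 ≈ -9650.5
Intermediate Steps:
E(z) = -6/11 (E(z) = -6*1/11 = -6/11)
Q = -101250/11 (Q = (-87 + 132)*(-6/11 - 204) = 45*(-2250/11) = -101250/11 ≈ -9204.5)
Q - 446 = -101250/11 - 446 = -106156/11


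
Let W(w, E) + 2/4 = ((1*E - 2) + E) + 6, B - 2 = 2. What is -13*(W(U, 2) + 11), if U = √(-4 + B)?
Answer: -481/2 ≈ -240.50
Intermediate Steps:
B = 4 (B = 2 + 2 = 4)
U = 0 (U = √(-4 + 4) = √0 = 0)
W(w, E) = 7/2 + 2*E (W(w, E) = -½ + (((1*E - 2) + E) + 6) = -½ + (((E - 2) + E) + 6) = -½ + (((-2 + E) + E) + 6) = -½ + ((-2 + 2*E) + 6) = -½ + (4 + 2*E) = 7/2 + 2*E)
-13*(W(U, 2) + 11) = -13*((7/2 + 2*2) + 11) = -13*((7/2 + 4) + 11) = -13*(15/2 + 11) = -13*37/2 = -481/2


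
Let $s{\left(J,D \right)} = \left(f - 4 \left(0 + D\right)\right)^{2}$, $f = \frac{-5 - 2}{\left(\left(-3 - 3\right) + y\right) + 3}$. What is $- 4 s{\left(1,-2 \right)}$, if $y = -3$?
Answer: $- \frac{3025}{9} \approx -336.11$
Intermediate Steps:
$f = \frac{7}{6}$ ($f = \frac{-5 - 2}{\left(\left(-3 - 3\right) - 3\right) + 3} = - \frac{7}{\left(-6 - 3\right) + 3} = - \frac{7}{-9 + 3} = - \frac{7}{-6} = \left(-7\right) \left(- \frac{1}{6}\right) = \frac{7}{6} \approx 1.1667$)
$s{\left(J,D \right)} = \left(\frac{7}{6} - 4 D\right)^{2}$ ($s{\left(J,D \right)} = \left(\frac{7}{6} - 4 \left(0 + D\right)\right)^{2} = \left(\frac{7}{6} - 4 D\right)^{2}$)
$- 4 s{\left(1,-2 \right)} = - 4 \frac{\left(-7 + 24 \left(-2\right)\right)^{2}}{36} = - 4 \frac{\left(-7 - 48\right)^{2}}{36} = - 4 \frac{\left(-55\right)^{2}}{36} = - 4 \cdot \frac{1}{36} \cdot 3025 = \left(-4\right) \frac{3025}{36} = - \frac{3025}{9}$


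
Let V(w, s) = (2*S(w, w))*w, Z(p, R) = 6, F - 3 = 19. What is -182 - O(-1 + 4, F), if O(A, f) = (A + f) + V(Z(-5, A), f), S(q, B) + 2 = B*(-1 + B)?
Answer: -543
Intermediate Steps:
F = 22 (F = 3 + 19 = 22)
S(q, B) = -2 + B*(-1 + B)
V(w, s) = w*(-4 - 2*w + 2*w**2) (V(w, s) = (2*(-2 + w**2 - w))*w = (-4 - 2*w + 2*w**2)*w = w*(-4 - 2*w + 2*w**2))
O(A, f) = 336 + A + f (O(A, f) = (A + f) + 2*6*(-2 + 6**2 - 1*6) = (A + f) + 2*6*(-2 + 36 - 6) = (A + f) + 2*6*28 = (A + f) + 336 = 336 + A + f)
-182 - O(-1 + 4, F) = -182 - (336 + (-1 + 4) + 22) = -182 - (336 + 3 + 22) = -182 - 1*361 = -182 - 361 = -543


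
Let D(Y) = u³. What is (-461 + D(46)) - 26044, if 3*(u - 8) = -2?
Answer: -704987/27 ≈ -26111.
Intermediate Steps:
u = 22/3 (u = 8 + (⅓)*(-2) = 8 - ⅔ = 22/3 ≈ 7.3333)
D(Y) = 10648/27 (D(Y) = (22/3)³ = 10648/27)
(-461 + D(46)) - 26044 = (-461 + 10648/27) - 26044 = -1799/27 - 26044 = -704987/27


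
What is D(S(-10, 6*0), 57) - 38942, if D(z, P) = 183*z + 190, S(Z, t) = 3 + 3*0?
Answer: -38203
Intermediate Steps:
S(Z, t) = 3 (S(Z, t) = 3 + 0 = 3)
D(z, P) = 190 + 183*z
D(S(-10, 6*0), 57) - 38942 = (190 + 183*3) - 38942 = (190 + 549) - 38942 = 739 - 38942 = -38203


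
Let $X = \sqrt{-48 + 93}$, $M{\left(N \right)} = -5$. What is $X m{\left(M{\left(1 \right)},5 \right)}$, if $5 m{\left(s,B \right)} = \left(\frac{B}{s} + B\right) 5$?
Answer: $12 \sqrt{5} \approx 26.833$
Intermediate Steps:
$X = 3 \sqrt{5}$ ($X = \sqrt{45} = 3 \sqrt{5} \approx 6.7082$)
$m{\left(s,B \right)} = B + \frac{B}{s}$ ($m{\left(s,B \right)} = \frac{\left(\frac{B}{s} + B\right) 5}{5} = \frac{\left(B + \frac{B}{s}\right) 5}{5} = \frac{5 B + \frac{5 B}{s}}{5} = B + \frac{B}{s}$)
$X m{\left(M{\left(1 \right)},5 \right)} = 3 \sqrt{5} \left(5 + \frac{5}{-5}\right) = 3 \sqrt{5} \left(5 + 5 \left(- \frac{1}{5}\right)\right) = 3 \sqrt{5} \left(5 - 1\right) = 3 \sqrt{5} \cdot 4 = 12 \sqrt{5}$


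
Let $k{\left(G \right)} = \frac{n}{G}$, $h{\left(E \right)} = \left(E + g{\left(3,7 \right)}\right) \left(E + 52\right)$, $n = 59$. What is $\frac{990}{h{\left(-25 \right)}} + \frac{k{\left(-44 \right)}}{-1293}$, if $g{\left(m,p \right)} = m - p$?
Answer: $- \frac{2084329}{1649868} \approx -1.2633$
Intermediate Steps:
$h{\left(E \right)} = \left(-4 + E\right) \left(52 + E\right)$ ($h{\left(E \right)} = \left(E + \left(3 - 7\right)\right) \left(E + 52\right) = \left(E + \left(3 - 7\right)\right) \left(52 + E\right) = \left(E - 4\right) \left(52 + E\right) = \left(-4 + E\right) \left(52 + E\right)$)
$k{\left(G \right)} = \frac{59}{G}$
$\frac{990}{h{\left(-25 \right)}} + \frac{k{\left(-44 \right)}}{-1293} = \frac{990}{-208 + \left(-25\right)^{2} + 48 \left(-25\right)} + \frac{59 \frac{1}{-44}}{-1293} = \frac{990}{-208 + 625 - 1200} + 59 \left(- \frac{1}{44}\right) \left(- \frac{1}{1293}\right) = \frac{990}{-783} - - \frac{59}{56892} = 990 \left(- \frac{1}{783}\right) + \frac{59}{56892} = - \frac{110}{87} + \frac{59}{56892} = - \frac{2084329}{1649868}$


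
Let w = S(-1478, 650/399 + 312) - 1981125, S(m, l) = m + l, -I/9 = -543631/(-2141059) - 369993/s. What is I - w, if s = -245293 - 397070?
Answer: 362598672390831976721/182919831961461 ≈ 1.9823e+6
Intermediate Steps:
s = -642363
I = -3424155847920/458445694139 (I = -9*(-543631/(-2141059) - 369993/(-642363)) = -9*(-543631*(-1/2141059) - 369993*(-1/642363)) = -9*(543631/2141059 + 123331/214121) = -9*380461760880/458445694139 = -3424155847920/458445694139 ≈ -7.4691)
S(m, l) = l + m
w = -790933459/399 (w = ((650/399 + 312) - 1478) - 1981125 = (125138/399 - 1478) - 1981125 = -464584/399 - 1981125 = -790933459/399 ≈ -1.9823e+6)
I - w = -3424155847920/458445694139 - 1*(-790933459/399) = -3424155847920/458445694139 + 790933459/399 = 362598672390831976721/182919831961461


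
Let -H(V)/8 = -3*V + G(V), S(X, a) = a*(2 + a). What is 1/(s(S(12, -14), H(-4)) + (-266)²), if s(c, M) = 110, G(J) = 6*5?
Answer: 1/70866 ≈ 1.4111e-5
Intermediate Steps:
G(J) = 30
H(V) = -240 + 24*V (H(V) = -8*(-3*V + 30) = -8*(30 - 3*V) = -240 + 24*V)
1/(s(S(12, -14), H(-4)) + (-266)²) = 1/(110 + (-266)²) = 1/(110 + 70756) = 1/70866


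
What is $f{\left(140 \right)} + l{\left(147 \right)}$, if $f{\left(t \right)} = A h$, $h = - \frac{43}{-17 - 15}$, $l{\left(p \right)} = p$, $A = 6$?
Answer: $\frac{2481}{16} \approx 155.06$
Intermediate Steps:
$h = \frac{43}{32}$ ($h = - \frac{43}{-17 - 15} = - \frac{43}{-32} = \left(-43\right) \left(- \frac{1}{32}\right) = \frac{43}{32} \approx 1.3438$)
$f{\left(t \right)} = \frac{129}{16}$ ($f{\left(t \right)} = 6 \cdot \frac{43}{32} = \frac{129}{16}$)
$f{\left(140 \right)} + l{\left(147 \right)} = \frac{129}{16} + 147 = \frac{2481}{16}$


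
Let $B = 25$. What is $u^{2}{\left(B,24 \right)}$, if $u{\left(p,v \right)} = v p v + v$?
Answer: $208051776$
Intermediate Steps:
$u{\left(p,v \right)} = v + p v^{2}$ ($u{\left(p,v \right)} = p v v + v = p v^{2} + v = v + p v^{2}$)
$u^{2}{\left(B,24 \right)} = \left(24 \left(1 + 25 \cdot 24\right)\right)^{2} = \left(24 \left(1 + 600\right)\right)^{2} = \left(24 \cdot 601\right)^{2} = 14424^{2} = 208051776$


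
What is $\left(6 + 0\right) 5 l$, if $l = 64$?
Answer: $1920$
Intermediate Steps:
$\left(6 + 0\right) 5 l = \left(6 + 0\right) 5 \cdot 64 = 6 \cdot 5 \cdot 64 = 30 \cdot 64 = 1920$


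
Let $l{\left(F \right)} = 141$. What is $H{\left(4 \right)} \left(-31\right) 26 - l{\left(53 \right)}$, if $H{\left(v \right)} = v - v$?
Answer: $-141$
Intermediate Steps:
$H{\left(v \right)} = 0$
$H{\left(4 \right)} \left(-31\right) 26 - l{\left(53 \right)} = 0 \left(-31\right) 26 - 141 = 0 \cdot 26 - 141 = 0 - 141 = -141$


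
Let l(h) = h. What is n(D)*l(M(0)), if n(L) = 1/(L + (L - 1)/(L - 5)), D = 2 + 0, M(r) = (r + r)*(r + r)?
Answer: 0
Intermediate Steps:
M(r) = 4*r² (M(r) = (2*r)*(2*r) = 4*r²)
D = 2
n(L) = 1/(L + (-1 + L)/(-5 + L))
n(D)*l(M(0)) = ((5 - 1*2)/(1 - 1*2² + 4*2))*(4*0²) = ((5 - 2)/(1 - 1*4 + 8))*(4*0) = (3/(1 - 4 + 8))*0 = (3/5)*0 = ((⅕)*3)*0 = (⅗)*0 = 0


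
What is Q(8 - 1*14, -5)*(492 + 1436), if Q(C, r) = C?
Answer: -11568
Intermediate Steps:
Q(8 - 1*14, -5)*(492 + 1436) = (8 - 1*14)*(492 + 1436) = (8 - 14)*1928 = -6*1928 = -11568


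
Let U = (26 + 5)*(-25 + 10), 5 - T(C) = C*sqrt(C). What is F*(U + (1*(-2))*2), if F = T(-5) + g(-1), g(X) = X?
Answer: -1876 - 2345*I*sqrt(5) ≈ -1876.0 - 5243.6*I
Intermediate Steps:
T(C) = 5 - C**(3/2) (T(C) = 5 - C*sqrt(C) = 5 - C**(3/2))
U = -465 (U = 31*(-15) = -465)
F = 4 + 5*I*sqrt(5) (F = (5 - (-5)**(3/2)) - 1 = (5 - (-5)*I*sqrt(5)) - 1 = (5 + 5*I*sqrt(5)) - 1 = 4 + 5*I*sqrt(5) ≈ 4.0 + 11.18*I)
F*(U + (1*(-2))*2) = (4 + 5*I*sqrt(5))*(-465 + (1*(-2))*2) = (4 + 5*I*sqrt(5))*(-465 - 2*2) = (4 + 5*I*sqrt(5))*(-465 - 4) = (4 + 5*I*sqrt(5))*(-469) = -1876 - 2345*I*sqrt(5)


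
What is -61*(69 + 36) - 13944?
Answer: -20349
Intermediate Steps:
-61*(69 + 36) - 13944 = -61*105 - 13944 = -6405 - 13944 = -20349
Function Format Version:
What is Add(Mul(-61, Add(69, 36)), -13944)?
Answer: -20349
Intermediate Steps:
Add(Mul(-61, Add(69, 36)), -13944) = Add(Mul(-61, 105), -13944) = Add(-6405, -13944) = -20349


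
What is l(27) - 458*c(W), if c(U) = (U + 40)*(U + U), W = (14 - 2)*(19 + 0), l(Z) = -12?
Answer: -55971276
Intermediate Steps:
W = 228 (W = 12*19 = 228)
c(U) = 2*U*(40 + U) (c(U) = (40 + U)*(2*U) = 2*U*(40 + U))
l(27) - 458*c(W) = -12 - 916*228*(40 + 228) = -12 - 916*228*268 = -12 - 458*122208 = -12 - 55971264 = -55971276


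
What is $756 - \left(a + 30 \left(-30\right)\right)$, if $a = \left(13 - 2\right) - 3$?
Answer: $1648$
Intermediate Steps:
$a = 8$ ($a = 11 - 3 = 8$)
$756 - \left(a + 30 \left(-30\right)\right) = 756 - \left(8 + 30 \left(-30\right)\right) = 756 - \left(8 - 900\right) = 756 - -892 = 756 + 892 = 1648$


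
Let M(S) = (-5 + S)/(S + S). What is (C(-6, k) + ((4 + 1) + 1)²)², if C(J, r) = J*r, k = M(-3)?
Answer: 784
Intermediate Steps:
M(S) = (-5 + S)/(2*S) (M(S) = (-5 + S)/((2*S)) = (-5 + S)*(1/(2*S)) = (-5 + S)/(2*S))
k = 4/3 (k = (½)*(-5 - 3)/(-3) = (½)*(-⅓)*(-8) = 4/3 ≈ 1.3333)
(C(-6, k) + ((4 + 1) + 1)²)² = (-6*4/3 + ((4 + 1) + 1)²)² = (-8 + (5 + 1)²)² = (-8 + 6²)² = (-8 + 36)² = 28² = 784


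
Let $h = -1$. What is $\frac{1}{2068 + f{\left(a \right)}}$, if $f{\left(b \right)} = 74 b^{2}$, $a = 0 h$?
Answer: $\frac{1}{2068} \approx 0.00048356$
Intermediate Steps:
$a = 0$ ($a = 0 \left(-1\right) = 0$)
$\frac{1}{2068 + f{\left(a \right)}} = \frac{1}{2068 + 74 \cdot 0^{2}} = \frac{1}{2068 + 74 \cdot 0} = \frac{1}{2068 + 0} = \frac{1}{2068}$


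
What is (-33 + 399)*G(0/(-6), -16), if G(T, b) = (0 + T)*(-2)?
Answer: 0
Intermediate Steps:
G(T, b) = -2*T (G(T, b) = T*(-2) = -2*T)
(-33 + 399)*G(0/(-6), -16) = (-33 + 399)*(-0/(-6)) = 366*(-0*(-1)/6) = 366*(-2*0) = 366*0 = 0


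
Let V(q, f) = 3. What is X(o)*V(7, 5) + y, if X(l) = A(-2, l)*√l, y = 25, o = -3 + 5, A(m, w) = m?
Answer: 25 - 6*√2 ≈ 16.515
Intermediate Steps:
o = 2
X(l) = -2*√l
X(o)*V(7, 5) + y = -2*√2*3 + 25 = -6*√2 + 25 = 25 - 6*√2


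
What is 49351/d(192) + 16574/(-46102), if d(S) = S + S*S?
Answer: 830506829/854177856 ≈ 0.97229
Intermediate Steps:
d(S) = S + S²
49351/d(192) + 16574/(-46102) = 49351/((192*(1 + 192))) + 16574/(-46102) = 49351/((192*193)) + 16574*(-1/46102) = 49351/37056 - 8287/23051 = 830506829/854177856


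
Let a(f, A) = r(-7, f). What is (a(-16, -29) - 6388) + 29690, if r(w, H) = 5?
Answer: 23307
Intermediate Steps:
a(f, A) = 5
(a(-16, -29) - 6388) + 29690 = (5 - 6388) + 29690 = -6383 + 29690 = 23307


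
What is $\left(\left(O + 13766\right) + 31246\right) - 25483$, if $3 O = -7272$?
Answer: $17105$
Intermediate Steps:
$O = -2424$ ($O = \frac{1}{3} \left(-7272\right) = -2424$)
$\left(\left(O + 13766\right) + 31246\right) - 25483 = \left(\left(-2424 + 13766\right) + 31246\right) - 25483 = \left(11342 + 31246\right) - 25483 = 42588 - 25483 = 17105$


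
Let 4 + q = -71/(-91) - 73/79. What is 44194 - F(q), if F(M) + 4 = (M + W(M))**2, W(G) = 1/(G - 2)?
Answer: 4454231369884589795311/100821333084157504 ≈ 44179.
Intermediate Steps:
q = -29790/7189 (q = -4 + (-71/(-91) - 73/79) = -4 + (-71*(-1/91) - 73*1/79) = -4 + (71/91 - 73/79) = -4 - 1034/7189 = -29790/7189 ≈ -4.1438)
W(G) = 1/(-2 + G)
F(M) = -4 + (M + 1/(-2 + M))**2
44194 - F(q) = 44194 - (-4 + (-29790/7189 + 1/(-2 - 29790/7189))**2) = 44194 - (-4 + (-29790/7189 + 1/(-44168/7189))**2) = 44194 - (-4 + (-29790/7189 - 7189/44168)**2) = 44194 - (-4 + (-1367446441/317523752)**2) = 44194 - (-4 + 1869909769003566481/100821333084157504) = 44194 - 1*1466624436666936465/100821333084157504 = 44194 - 1466624436666936465/100821333084157504 = 4454231369884589795311/100821333084157504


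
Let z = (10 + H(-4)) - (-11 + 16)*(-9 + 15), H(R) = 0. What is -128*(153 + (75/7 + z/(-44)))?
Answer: -1618048/77 ≈ -21014.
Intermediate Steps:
z = -20 (z = (10 + 0) - (-11 + 16)*(-9 + 15) = 10 - 5*6 = 10 - 1*30 = 10 - 30 = -20)
-128*(153 + (75/7 + z/(-44))) = -128*(153 + (75/7 - 20/(-44))) = -128*(153 + (75*(1/7) - 20*(-1/44))) = -128*(153 + (75/7 + 5/11)) = -128*(153 + 860/77) = -128*12641/77 = -1618048/77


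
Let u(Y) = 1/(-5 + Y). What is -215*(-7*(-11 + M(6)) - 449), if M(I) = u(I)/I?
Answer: 481385/6 ≈ 80231.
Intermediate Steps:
M(I) = 1/(I*(-5 + I)) (M(I) = 1/((-5 + I)*I) = 1/(I*(-5 + I)))
-215*(-7*(-11 + M(6)) - 449) = -215*(-7*(-11 + 1/(6*(-5 + 6))) - 449) = -215*(-7*(-11 + (⅙)/1) - 449) = -215*(-7*(-11 + (⅙)*1) - 449) = -215*(-7*(-11 + ⅙) - 449) = -215*(-7*(-65/6) - 449) = -215*(455/6 - 449) = -215*(-2239/6) = 481385/6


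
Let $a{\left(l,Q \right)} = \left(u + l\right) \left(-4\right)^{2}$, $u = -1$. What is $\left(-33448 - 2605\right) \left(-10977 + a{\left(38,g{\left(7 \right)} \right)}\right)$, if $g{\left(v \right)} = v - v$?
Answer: $374410405$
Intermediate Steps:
$g{\left(v \right)} = 0$
$a{\left(l,Q \right)} = -16 + 16 l$ ($a{\left(l,Q \right)} = \left(-1 + l\right) \left(-4\right)^{2} = \left(-1 + l\right) 16 = -16 + 16 l$)
$\left(-33448 - 2605\right) \left(-10977 + a{\left(38,g{\left(7 \right)} \right)}\right) = \left(-33448 - 2605\right) \left(-10977 + \left(-16 + 16 \cdot 38\right)\right) = - 36053 \left(-10977 + \left(-16 + 608\right)\right) = - 36053 \left(-10977 + 592\right) = \left(-36053\right) \left(-10385\right) = 374410405$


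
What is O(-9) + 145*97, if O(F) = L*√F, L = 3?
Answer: 14065 + 9*I ≈ 14065.0 + 9.0*I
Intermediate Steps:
O(F) = 3*√F
O(-9) + 145*97 = 3*√(-9) + 145*97 = 3*(3*I) + 14065 = 9*I + 14065 = 14065 + 9*I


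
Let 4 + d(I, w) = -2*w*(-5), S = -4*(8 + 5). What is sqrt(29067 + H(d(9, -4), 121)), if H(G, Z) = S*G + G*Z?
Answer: sqrt(26031) ≈ 161.34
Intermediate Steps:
S = -52 (S = -4*13 = -52)
d(I, w) = -4 + 10*w (d(I, w) = -4 - 2*w*(-5) = -4 + 10*w)
H(G, Z) = -52*G + G*Z
sqrt(29067 + H(d(9, -4), 121)) = sqrt(29067 + (-4 + 10*(-4))*(-52 + 121)) = sqrt(29067 + (-4 - 40)*69) = sqrt(29067 - 44*69) = sqrt(29067 - 3036) = sqrt(26031)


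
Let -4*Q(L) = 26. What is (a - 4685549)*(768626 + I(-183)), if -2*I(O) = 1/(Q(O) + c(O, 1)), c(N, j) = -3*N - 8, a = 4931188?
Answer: 201832033787327/1069 ≈ 1.8880e+11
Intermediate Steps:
Q(L) = -13/2 (Q(L) = -¼*26 = -13/2)
c(N, j) = -8 - 3*N
I(O) = -1/(2*(-29/2 - 3*O)) (I(O) = -1/(2*(-13/2 + (-8 - 3*O))) = -1/(2*(-29/2 - 3*O)))
(a - 4685549)*(768626 + I(-183)) = (4931188 - 4685549)*(768626 + 1/(29 + 6*(-183))) = 245639*(768626 + 1/(29 - 1098)) = 245639*(768626 + 1/(-1069)) = 245639*(768626 - 1/1069) = 245639*(821661193/1069) = 201832033787327/1069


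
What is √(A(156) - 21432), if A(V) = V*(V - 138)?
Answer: 8*I*√291 ≈ 136.47*I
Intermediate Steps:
A(V) = V*(-138 + V)
√(A(156) - 21432) = √(156*(-138 + 156) - 21432) = √(156*18 - 21432) = √(2808 - 21432) = √(-18624) = 8*I*√291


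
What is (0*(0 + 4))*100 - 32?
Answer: -32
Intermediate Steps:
(0*(0 + 4))*100 - 32 = (0*4)*100 - 32 = 0*100 - 32 = 0 - 32 = -32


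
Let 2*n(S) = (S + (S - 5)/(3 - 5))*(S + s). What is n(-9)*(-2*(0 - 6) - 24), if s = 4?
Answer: -60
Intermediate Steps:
n(S) = (4 + S)*(5/2 + S/2)/2 (n(S) = ((S + (S - 5)/(3 - 5))*(S + 4))/2 = ((S + (-5 + S)/(-2))*(4 + S))/2 = ((S + (-5 + S)*(-½))*(4 + S))/2 = ((S + (5/2 - S/2))*(4 + S))/2 = ((5/2 + S/2)*(4 + S))/2 = ((4 + S)*(5/2 + S/2))/2 = (4 + S)*(5/2 + S/2)/2)
n(-9)*(-2*(0 - 6) - 24) = (5 + (¼)*(-9)² + (9/4)*(-9))*(-2*(0 - 6) - 24) = (5 + (¼)*81 - 81/4)*(-2*(-6) - 24) = (5 + 81/4 - 81/4)*(12 - 24) = 5*(-12) = -60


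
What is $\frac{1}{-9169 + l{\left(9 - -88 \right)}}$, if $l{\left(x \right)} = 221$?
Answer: $- \frac{1}{8948} \approx -0.00011176$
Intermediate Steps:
$\frac{1}{-9169 + l{\left(9 - -88 \right)}} = \frac{1}{-9169 + 221} = \frac{1}{-8948} = - \frac{1}{8948}$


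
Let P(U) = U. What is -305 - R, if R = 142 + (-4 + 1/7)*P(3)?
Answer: -3048/7 ≈ -435.43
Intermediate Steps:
R = 913/7 (R = 142 + (-4 + 1/7)*3 = 142 + (-4 + 1*(⅐))*3 = 142 + (-4 + ⅐)*3 = 142 - 27/7*3 = 142 - 81/7 = 913/7 ≈ 130.43)
-305 - R = -305 - 1*913/7 = -305 - 913/7 = -3048/7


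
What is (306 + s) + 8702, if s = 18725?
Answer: 27733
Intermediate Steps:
(306 + s) + 8702 = (306 + 18725) + 8702 = 19031 + 8702 = 27733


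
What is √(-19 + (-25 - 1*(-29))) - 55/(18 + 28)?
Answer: -55/46 + I*√15 ≈ -1.1957 + 3.873*I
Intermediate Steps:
√(-19 + (-25 - 1*(-29))) - 55/(18 + 28) = √(-19 + (-25 + 29)) - 55/46 = √(-19 + 4) - 55*1/46 = √(-15) - 55/46 = I*√15 - 55/46 = -55/46 + I*√15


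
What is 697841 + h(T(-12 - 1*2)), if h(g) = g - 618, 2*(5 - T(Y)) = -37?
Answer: 1394493/2 ≈ 6.9725e+5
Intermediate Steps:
T(Y) = 47/2 (T(Y) = 5 - 1/2*(-37) = 5 + 37/2 = 47/2)
h(g) = -618 + g
697841 + h(T(-12 - 1*2)) = 697841 + (-618 + 47/2) = 697841 - 1189/2 = 1394493/2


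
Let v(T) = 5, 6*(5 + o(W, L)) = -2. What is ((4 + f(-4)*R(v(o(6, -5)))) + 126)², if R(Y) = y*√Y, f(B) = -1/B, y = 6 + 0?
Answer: 67645/4 + 390*√5 ≈ 17783.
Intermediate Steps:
o(W, L) = -16/3 (o(W, L) = -5 + (⅙)*(-2) = -5 - ⅓ = -16/3)
y = 6
R(Y) = 6*√Y
((4 + f(-4)*R(v(o(6, -5)))) + 126)² = ((4 + (-1/(-4))*(6*√5)) + 126)² = ((4 + (-1*(-¼))*(6*√5)) + 126)² = ((4 + (6*√5)/4) + 126)² = ((4 + 3*√5/2) + 126)² = (130 + 3*√5/2)²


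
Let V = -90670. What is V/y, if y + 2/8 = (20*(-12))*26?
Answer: 362680/24961 ≈ 14.530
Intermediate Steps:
y = -24961/4 (y = -1/4 + (20*(-12))*26 = -1/4 - 240*26 = -1/4 - 6240 = -24961/4 ≈ -6240.3)
V/y = -90670/(-24961/4) = -90670*(-4/24961) = 362680/24961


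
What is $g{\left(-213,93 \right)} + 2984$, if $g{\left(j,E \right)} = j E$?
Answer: $-16825$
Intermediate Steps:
$g{\left(j,E \right)} = E j$
$g{\left(-213,93 \right)} + 2984 = 93 \left(-213\right) + 2984 = -19809 + 2984 = -16825$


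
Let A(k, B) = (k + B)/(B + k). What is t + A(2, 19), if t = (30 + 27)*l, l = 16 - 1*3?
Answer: 742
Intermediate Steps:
l = 13 (l = 16 - 3 = 13)
t = 741 (t = (30 + 27)*13 = 57*13 = 741)
A(k, B) = 1 (A(k, B) = (B + k)/(B + k) = 1)
t + A(2, 19) = 741 + 1 = 742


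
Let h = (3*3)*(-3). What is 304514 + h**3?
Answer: 284831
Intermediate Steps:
h = -27 (h = 9*(-3) = -27)
304514 + h**3 = 304514 + (-27)**3 = 304514 - 19683 = 284831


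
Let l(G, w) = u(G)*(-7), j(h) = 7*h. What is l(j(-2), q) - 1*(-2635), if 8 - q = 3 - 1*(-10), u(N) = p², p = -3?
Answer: 2572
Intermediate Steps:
u(N) = 9 (u(N) = (-3)² = 9)
q = -5 (q = 8 - (3 - 1*(-10)) = 8 - (3 + 10) = 8 - 1*13 = 8 - 13 = -5)
l(G, w) = -63 (l(G, w) = 9*(-7) = -63)
l(j(-2), q) - 1*(-2635) = -63 - 1*(-2635) = -63 + 2635 = 2572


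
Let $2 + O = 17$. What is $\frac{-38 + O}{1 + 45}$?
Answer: $- \frac{1}{2} \approx -0.5$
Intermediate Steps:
$O = 15$ ($O = -2 + 17 = 15$)
$\frac{-38 + O}{1 + 45} = \frac{-38 + 15}{1 + 45} = - \frac{23}{46} = \left(-23\right) \frac{1}{46} = - \frac{1}{2}$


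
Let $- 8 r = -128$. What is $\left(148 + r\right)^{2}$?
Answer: $26896$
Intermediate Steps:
$r = 16$ ($r = \left(- \frac{1}{8}\right) \left(-128\right) = 16$)
$\left(148 + r\right)^{2} = \left(148 + 16\right)^{2} = 164^{2} = 26896$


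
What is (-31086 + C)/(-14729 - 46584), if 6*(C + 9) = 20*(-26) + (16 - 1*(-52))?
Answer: 93511/183939 ≈ 0.50838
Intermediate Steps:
C = -253/3 (C = -9 + (20*(-26) + (16 - 1*(-52)))/6 = -9 + (-520 + (16 + 52))/6 = -9 + (-520 + 68)/6 = -9 + (1/6)*(-452) = -9 - 226/3 = -253/3 ≈ -84.333)
(-31086 + C)/(-14729 - 46584) = (-31086 - 253/3)/(-14729 - 46584) = -93511/3/(-61313) = -93511/3*(-1/61313) = 93511/183939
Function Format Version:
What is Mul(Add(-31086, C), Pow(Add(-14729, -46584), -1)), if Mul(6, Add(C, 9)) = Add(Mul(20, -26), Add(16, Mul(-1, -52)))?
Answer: Rational(93511, 183939) ≈ 0.50838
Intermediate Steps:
C = Rational(-253, 3) (C = Add(-9, Mul(Rational(1, 6), Add(Mul(20, -26), Add(16, Mul(-1, -52))))) = Add(-9, Mul(Rational(1, 6), Add(-520, Add(16, 52)))) = Add(-9, Mul(Rational(1, 6), Add(-520, 68))) = Add(-9, Mul(Rational(1, 6), -452)) = Add(-9, Rational(-226, 3)) = Rational(-253, 3) ≈ -84.333)
Mul(Add(-31086, C), Pow(Add(-14729, -46584), -1)) = Mul(Add(-31086, Rational(-253, 3)), Pow(Add(-14729, -46584), -1)) = Mul(Rational(-93511, 3), Pow(-61313, -1)) = Mul(Rational(-93511, 3), Rational(-1, 61313)) = Rational(93511, 183939)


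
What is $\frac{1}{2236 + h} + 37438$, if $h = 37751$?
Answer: $\frac{1497033307}{39987} \approx 37438.0$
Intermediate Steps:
$\frac{1}{2236 + h} + 37438 = \frac{1}{2236 + 37751} + 37438 = \frac{1}{39987} + 37438 = \frac{1497033307}{39987}$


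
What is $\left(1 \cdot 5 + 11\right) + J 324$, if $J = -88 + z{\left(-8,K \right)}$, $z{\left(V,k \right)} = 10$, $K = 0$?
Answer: $-25256$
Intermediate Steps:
$J = -78$ ($J = -88 + 10 = -78$)
$\left(1 \cdot 5 + 11\right) + J 324 = \left(1 \cdot 5 + 11\right) - 25272 = \left(5 + 11\right) - 25272 = 16 - 25272 = -25256$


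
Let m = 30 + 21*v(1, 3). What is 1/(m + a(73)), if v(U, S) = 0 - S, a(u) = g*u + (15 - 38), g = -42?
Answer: -1/3122 ≈ -0.00032031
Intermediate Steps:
a(u) = -23 - 42*u (a(u) = -42*u + (15 - 38) = -42*u - 23 = -23 - 42*u)
v(U, S) = -S
m = -33 (m = 30 + 21*(-1*3) = 30 + 21*(-3) = 30 - 63 = -33)
1/(m + a(73)) = 1/(-33 + (-23 - 42*73)) = 1/(-33 + (-23 - 3066)) = 1/(-33 - 3089) = 1/(-3122) = -1/3122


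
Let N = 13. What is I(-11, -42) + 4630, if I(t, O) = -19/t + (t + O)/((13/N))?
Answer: 50366/11 ≈ 4578.7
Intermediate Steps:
I(t, O) = O + t - 19/t (I(t, O) = -19/t + (t + O)/((13/13)) = -19/t + (O + t)/((13*(1/13))) = -19/t + (O + t)/1 = -19/t + (O + t)*1 = -19/t + (O + t) = O + t - 19/t)
I(-11, -42) + 4630 = (-42 - 11 - 19/(-11)) + 4630 = (-42 - 11 - 19*(-1/11)) + 4630 = (-42 - 11 + 19/11) + 4630 = -564/11 + 4630 = 50366/11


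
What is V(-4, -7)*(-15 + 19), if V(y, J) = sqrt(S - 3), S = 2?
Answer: 4*I ≈ 4.0*I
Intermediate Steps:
V(y, J) = I (V(y, J) = sqrt(2 - 3) = sqrt(-1) = I)
V(-4, -7)*(-15 + 19) = I*(-15 + 19) = I*4 = 4*I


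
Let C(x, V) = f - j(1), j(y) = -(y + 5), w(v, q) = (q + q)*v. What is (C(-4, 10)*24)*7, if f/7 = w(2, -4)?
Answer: -17808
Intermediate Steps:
w(v, q) = 2*q*v (w(v, q) = (2*q)*v = 2*q*v)
j(y) = -5 - y (j(y) = -(5 + y) = -5 - y)
f = -112 (f = 7*(2*(-4)*2) = 7*(-16) = -112)
C(x, V) = -106 (C(x, V) = -112 - (-5 - 1*1) = -112 - (-5 - 1) = -112 - 1*(-6) = -112 + 6 = -106)
(C(-4, 10)*24)*7 = -106*24*7 = -2544*7 = -17808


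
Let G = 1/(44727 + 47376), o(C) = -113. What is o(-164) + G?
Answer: -10407638/92103 ≈ -113.00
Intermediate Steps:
G = 1/92103 ≈ 1.0857e-5
o(-164) + G = -113 + 1/92103 = -10407638/92103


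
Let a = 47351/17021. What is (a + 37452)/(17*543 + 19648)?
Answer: 637517843/491549459 ≈ 1.2970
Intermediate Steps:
a = 47351/17021 (a = 47351*(1/17021) = 47351/17021 ≈ 2.7819)
(a + 37452)/(17*543 + 19648) = (47351/17021 + 37452)/(17*543 + 19648) = 637517843/(17021*(9231 + 19648)) = (637517843/17021)/28879 = (637517843/17021)*(1/28879) = 637517843/491549459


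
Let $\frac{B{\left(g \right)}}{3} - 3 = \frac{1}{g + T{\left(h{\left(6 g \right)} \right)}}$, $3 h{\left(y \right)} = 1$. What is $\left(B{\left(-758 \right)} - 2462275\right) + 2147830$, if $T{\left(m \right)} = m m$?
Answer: $- \frac{2144767983}{6821} \approx -3.1444 \cdot 10^{5}$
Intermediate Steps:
$h{\left(y \right)} = \frac{1}{3}$ ($h{\left(y \right)} = \frac{1}{3} \cdot 1 = \frac{1}{3}$)
$T{\left(m \right)} = m^{2}$
$B{\left(g \right)} = 9 + \frac{3}{\frac{1}{9} + g}$ ($B{\left(g \right)} = 9 + \frac{3}{g + \left(\frac{1}{3}\right)^{2}} = 9 + \frac{3}{g + \frac{1}{9}} = 9 + \frac{3}{\frac{1}{9} + g}$)
$\left(B{\left(-758 \right)} - 2462275\right) + 2147830 = \left(\frac{9 \left(4 + 9 \left(-758\right)\right)}{1 + 9 \left(-758\right)} - 2462275\right) + 2147830 = \left(\frac{9 \left(4 - 6822\right)}{1 - 6822} - 2462275\right) + 2147830 = \left(9 \frac{1}{-6821} \left(-6818\right) - 2462275\right) + 2147830 = \left(9 \left(- \frac{1}{6821}\right) \left(-6818\right) - 2462275\right) + 2147830 = \left(\frac{61362}{6821} - 2462275\right) + 2147830 = - \frac{16795116413}{6821} + 2147830 = - \frac{2144767983}{6821}$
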